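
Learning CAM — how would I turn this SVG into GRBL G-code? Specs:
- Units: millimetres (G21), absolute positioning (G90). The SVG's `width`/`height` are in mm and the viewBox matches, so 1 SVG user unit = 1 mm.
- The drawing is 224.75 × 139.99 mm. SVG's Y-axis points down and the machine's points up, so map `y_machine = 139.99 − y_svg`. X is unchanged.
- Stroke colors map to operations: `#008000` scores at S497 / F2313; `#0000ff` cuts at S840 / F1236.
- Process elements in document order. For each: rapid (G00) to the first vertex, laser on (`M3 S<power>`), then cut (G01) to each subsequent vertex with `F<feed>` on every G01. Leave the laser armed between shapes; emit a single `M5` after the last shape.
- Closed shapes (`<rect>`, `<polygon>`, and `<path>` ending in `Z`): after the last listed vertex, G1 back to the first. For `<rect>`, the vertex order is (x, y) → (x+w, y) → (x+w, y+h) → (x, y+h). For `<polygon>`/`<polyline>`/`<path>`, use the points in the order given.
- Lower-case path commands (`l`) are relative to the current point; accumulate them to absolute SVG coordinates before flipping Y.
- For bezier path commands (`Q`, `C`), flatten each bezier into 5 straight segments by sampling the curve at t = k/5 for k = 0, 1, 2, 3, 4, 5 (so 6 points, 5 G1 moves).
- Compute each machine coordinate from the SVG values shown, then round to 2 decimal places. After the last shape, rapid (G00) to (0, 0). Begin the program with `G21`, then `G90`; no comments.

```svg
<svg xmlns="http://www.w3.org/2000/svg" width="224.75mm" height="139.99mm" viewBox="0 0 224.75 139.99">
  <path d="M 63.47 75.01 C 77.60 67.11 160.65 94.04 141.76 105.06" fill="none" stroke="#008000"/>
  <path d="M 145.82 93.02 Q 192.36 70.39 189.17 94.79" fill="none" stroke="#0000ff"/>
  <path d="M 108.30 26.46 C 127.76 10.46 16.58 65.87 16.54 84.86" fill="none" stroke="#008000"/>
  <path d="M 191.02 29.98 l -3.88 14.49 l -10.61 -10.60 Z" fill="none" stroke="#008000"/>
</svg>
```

G21
G90
G00 X63.47 Y64.98
M3 S497
G01 X78.85 Y65.95 F2313
G01 X102.57 Y60.99 F2313
G01 X126.43 Y52.54 F2313
G01 X142.23 Y43.05 F2313
G01 X141.76 Y34.93 F2313
G00 X145.82 Y46.97
M3 S840
G01 X162.45 Y54.14 F1236
G01 X175.10 Y57.55 F1236
G01 X183.77 Y57.20 F1236
G01 X188.46 Y53.08 F1236
G01 X189.17 Y45.20 F1236
G00 X108.30 Y113.53
M3 S497
G01 X106.23 Y115.42 F2313
G01 X84.42 Y105.35 F2313
G01 X54.46 Y88.50 F2313
G01 X27.97 Y70.03 F2313
G01 X16.54 Y55.13 F2313
G00 X191.02 Y110.01
M3 S497
G01 X187.14 Y95.52 F2313
G01 X176.53 Y106.12 F2313
G01 X191.02 Y110.01 F2313
M5
G00 X0.00 Y0.00

1 u = 1 mm; y_m = 139.99 − y.

[1] `<path>` cubic bezier, #008000→score S497 F2313: (63.47,64.98) → (78.85,65.95) → (102.57,60.99) → (126.43,52.54) → (142.23,43.05) → (141.76,34.93)

[2] `<path>` quadratic bezier, #0000ff→cut S840 F1236: (145.82,46.97) → (162.45,54.14) → (175.10,57.55) → (183.77,57.20) → (188.46,53.08) → (189.17,45.20)

[3] `<path>` cubic bezier, #008000→score S497 F2313: (108.30,113.53) → (106.23,115.42) → (84.42,105.35) → (54.46,88.50) → (27.97,70.03) → (16.54,55.13)

[4] `<path>` regular polygon, #008000→score S497 F2313: (191.02,110.01) → (187.14,95.52) → (176.53,106.12) → (191.02,110.01) (closed)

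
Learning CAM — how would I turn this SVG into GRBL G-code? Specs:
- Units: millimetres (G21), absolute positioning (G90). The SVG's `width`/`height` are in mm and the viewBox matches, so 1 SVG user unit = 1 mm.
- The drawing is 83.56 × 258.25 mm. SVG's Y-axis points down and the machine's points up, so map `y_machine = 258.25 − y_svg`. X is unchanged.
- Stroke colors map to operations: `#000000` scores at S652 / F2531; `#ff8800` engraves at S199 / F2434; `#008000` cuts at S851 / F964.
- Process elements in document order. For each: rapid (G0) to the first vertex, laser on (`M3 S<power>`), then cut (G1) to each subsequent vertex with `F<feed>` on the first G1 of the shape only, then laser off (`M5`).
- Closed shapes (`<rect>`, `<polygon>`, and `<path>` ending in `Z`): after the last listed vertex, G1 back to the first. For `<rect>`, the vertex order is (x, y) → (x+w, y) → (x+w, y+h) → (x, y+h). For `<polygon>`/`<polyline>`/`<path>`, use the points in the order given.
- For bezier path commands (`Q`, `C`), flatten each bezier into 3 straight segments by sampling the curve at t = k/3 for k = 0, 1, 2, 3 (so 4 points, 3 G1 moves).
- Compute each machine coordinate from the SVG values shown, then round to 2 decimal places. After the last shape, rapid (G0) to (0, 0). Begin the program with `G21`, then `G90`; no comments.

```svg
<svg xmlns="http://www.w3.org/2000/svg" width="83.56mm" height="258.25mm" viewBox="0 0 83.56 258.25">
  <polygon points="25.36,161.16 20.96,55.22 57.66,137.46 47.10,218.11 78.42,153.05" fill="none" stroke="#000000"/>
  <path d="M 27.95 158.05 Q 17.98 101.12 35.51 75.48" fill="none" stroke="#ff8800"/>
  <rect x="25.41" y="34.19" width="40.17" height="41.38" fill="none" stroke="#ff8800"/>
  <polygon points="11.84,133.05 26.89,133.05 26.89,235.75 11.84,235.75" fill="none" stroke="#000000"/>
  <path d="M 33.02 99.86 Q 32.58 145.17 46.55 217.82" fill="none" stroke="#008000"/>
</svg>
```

Since the viewBox matches the mm dimensions, user units are millimetres directly. The only transform is the Y-flip y_m = 258.25 − y_svg.

Shape 1 is a closed polygon drawn with `<polygon>`. Its stroke #000000 means score at S652, F2531. After flipping Y the toolpath is (25.36,97.09) → (20.96,203.03) → (57.66,120.79) → (47.10,40.14) → (78.42,105.20) → (25.36,97.09), returning to the start.

Shape 2 is a quadratic bezier drawn with `<path>`. Its stroke #ff8800 means engrave at S199, F2434. After flipping Y the toolpath is (27.95,100.20) → (24.36,134.68) → (26.88,162.20) → (35.51,182.77).

Shape 3 is a rectangle drawn with `<rect>`. Its stroke #ff8800 means engrave at S199, F2434. After flipping Y the toolpath is (25.41,224.06) → (65.58,224.06) → (65.58,182.68) → (25.41,182.68) → (25.41,224.06), returning to the start.

Shape 4 is a rectangle drawn with `<polygon>`. Its stroke #000000 means score at S652, F2531. After flipping Y the toolpath is (11.84,125.20) → (26.89,125.20) → (26.89,22.50) → (11.84,22.50) → (11.84,125.20), returning to the start.

Shape 5 is a quadratic bezier drawn with `<path>`. Its stroke #008000 means cut at S851, F964. After flipping Y the toolpath is (33.02,158.39) → (34.33,125.15) → (38.84,85.83) → (46.55,40.43).

G21
G90
G0 X25.36 Y97.09
M3 S652
G1 X20.96 Y203.03 F2531
G1 X57.66 Y120.79
G1 X47.10 Y40.14
G1 X78.42 Y105.20
G1 X25.36 Y97.09
M5
G0 X27.95 Y100.20
M3 S199
G1 X24.36 Y134.68 F2434
G1 X26.88 Y162.20
G1 X35.51 Y182.77
M5
G0 X25.41 Y224.06
M3 S199
G1 X65.58 Y224.06 F2434
G1 X65.58 Y182.68
G1 X25.41 Y182.68
G1 X25.41 Y224.06
M5
G0 X11.84 Y125.20
M3 S652
G1 X26.89 Y125.20 F2531
G1 X26.89 Y22.50
G1 X11.84 Y22.50
G1 X11.84 Y125.20
M5
G0 X33.02 Y158.39
M3 S851
G1 X34.33 Y125.15 F964
G1 X38.84 Y85.83
G1 X46.55 Y40.43
M5
G0 X0.00 Y0.00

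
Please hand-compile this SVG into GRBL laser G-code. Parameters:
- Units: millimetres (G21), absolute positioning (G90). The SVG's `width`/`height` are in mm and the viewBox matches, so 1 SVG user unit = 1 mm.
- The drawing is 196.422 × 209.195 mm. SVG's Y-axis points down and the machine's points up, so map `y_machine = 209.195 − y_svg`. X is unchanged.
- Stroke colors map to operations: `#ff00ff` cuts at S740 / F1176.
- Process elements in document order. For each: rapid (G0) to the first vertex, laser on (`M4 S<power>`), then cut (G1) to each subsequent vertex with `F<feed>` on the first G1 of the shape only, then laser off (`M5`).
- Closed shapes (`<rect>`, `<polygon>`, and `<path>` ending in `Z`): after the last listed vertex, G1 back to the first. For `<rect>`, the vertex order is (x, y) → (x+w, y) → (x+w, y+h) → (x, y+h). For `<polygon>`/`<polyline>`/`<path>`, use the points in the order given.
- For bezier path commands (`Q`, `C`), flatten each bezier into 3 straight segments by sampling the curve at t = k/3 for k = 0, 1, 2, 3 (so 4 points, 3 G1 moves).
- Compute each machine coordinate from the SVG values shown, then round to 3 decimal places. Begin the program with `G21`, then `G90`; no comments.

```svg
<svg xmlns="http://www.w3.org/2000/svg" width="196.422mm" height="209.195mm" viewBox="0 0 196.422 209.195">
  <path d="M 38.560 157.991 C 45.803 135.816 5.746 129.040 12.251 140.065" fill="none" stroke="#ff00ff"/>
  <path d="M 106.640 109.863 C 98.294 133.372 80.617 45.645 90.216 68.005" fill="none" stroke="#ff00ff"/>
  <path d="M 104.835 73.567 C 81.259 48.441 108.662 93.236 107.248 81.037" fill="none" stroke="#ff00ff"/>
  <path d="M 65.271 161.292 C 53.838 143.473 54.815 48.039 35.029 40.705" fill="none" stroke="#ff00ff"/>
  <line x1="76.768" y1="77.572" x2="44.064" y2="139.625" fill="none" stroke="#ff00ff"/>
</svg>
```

G21
G90
G0 X38.560 Y51.204
M4 S740
G1 X33.513 Y68.157 F1176
G1 X17.790 Y74.310
G1 X12.251 Y69.130
M5
G0 X106.640 Y99.332
M4 S740
G1 X96.539 Y104.705 F1176
G1 X88.353 Y135.051
G1 X90.216 Y141.190
M5
G0 X104.835 Y135.628
M4 S740
G1 X95.297 Y142.148 F1176
G1 X102.012 Y130.256
G1 X107.248 Y128.158
M5
G0 X65.271 Y47.903
M4 S740
G1 X56.746 Y85.456 F1176
G1 X49.123 Y137.927
G1 X35.029 Y168.490
M5
G0 X76.768 Y131.623
M4 S740
G1 X44.064 Y69.570 F1176
M5

Since the viewBox matches the mm dimensions, user units are millimetres directly. The only transform is the Y-flip y_m = 209.195 − y_svg.

Shape 1 is a cubic bezier drawn with `<path>`. Its stroke #ff00ff means cut at S740, F1176. After flipping Y the toolpath is (38.560,51.204) → (33.513,68.157) → (17.790,74.310) → (12.251,69.130).

Shape 2 is a cubic bezier drawn with `<path>`. Its stroke #ff00ff means cut at S740, F1176. After flipping Y the toolpath is (106.640,99.332) → (96.539,104.705) → (88.353,135.051) → (90.216,141.190).

Shape 3 is a cubic bezier drawn with `<path>`. Its stroke #ff00ff means cut at S740, F1176. After flipping Y the toolpath is (104.835,135.628) → (95.297,142.148) → (102.012,130.256) → (107.248,128.158).

Shape 4 is a cubic bezier drawn with `<path>`. Its stroke #ff00ff means cut at S740, F1176. After flipping Y the toolpath is (65.271,47.903) → (56.746,85.456) → (49.123,137.927) → (35.029,168.490).

Shape 5 is a line segment drawn with `<line>`. Its stroke #ff00ff means cut at S740, F1176. After flipping Y the toolpath is (76.768,131.623) → (44.064,69.570).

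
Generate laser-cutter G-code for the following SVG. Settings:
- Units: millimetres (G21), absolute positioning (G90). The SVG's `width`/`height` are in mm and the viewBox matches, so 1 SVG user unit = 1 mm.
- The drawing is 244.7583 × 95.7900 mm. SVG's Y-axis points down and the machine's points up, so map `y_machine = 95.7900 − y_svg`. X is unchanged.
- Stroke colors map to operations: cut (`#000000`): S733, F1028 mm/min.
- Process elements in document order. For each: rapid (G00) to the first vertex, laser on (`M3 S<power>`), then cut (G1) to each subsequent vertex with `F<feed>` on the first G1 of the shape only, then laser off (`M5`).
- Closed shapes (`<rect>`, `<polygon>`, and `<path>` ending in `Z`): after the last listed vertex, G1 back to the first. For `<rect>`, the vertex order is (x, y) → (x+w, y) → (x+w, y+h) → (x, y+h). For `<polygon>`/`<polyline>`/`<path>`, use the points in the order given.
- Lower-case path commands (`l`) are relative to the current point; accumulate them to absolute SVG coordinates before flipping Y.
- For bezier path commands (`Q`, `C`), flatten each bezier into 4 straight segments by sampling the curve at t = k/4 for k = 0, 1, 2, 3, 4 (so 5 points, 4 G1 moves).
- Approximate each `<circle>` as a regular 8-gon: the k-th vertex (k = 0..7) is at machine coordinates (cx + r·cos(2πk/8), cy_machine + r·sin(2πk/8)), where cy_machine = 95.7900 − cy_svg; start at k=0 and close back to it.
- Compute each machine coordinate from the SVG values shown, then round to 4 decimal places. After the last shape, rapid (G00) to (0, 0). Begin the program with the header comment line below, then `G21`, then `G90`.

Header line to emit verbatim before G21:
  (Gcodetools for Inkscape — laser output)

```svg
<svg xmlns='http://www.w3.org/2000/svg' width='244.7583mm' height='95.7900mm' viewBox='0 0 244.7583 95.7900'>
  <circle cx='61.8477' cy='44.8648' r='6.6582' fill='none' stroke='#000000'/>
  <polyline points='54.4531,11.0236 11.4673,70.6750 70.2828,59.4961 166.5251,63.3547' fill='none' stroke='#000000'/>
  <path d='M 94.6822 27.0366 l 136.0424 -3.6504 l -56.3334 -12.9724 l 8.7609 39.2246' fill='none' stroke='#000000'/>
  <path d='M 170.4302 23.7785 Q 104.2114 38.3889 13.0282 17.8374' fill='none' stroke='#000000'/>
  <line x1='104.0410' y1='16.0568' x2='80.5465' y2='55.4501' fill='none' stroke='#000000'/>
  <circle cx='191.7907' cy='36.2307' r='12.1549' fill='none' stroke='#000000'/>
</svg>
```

(Gcodetools for Inkscape — laser output)
G21
G90
G00 X68.5059 Y50.9252
M3 S733
G1 X66.5558 Y55.6333 F1028
G1 X61.8477 Y57.5834
G1 X57.1396 Y55.6333
G1 X55.1895 Y50.9252
G1 X57.1396 Y46.2171
G1 X61.8477 Y44.2670
G1 X66.5558 Y46.2171
G1 X68.5059 Y50.9252
M5
G00 X54.4531 Y84.7664
M3 S733
G1 X11.4673 Y25.1150 F1028
G1 X70.2828 Y36.2939
G1 X166.5251 Y32.4353
M5
G00 X94.6822 Y68.7534
M3 S733
G1 X230.7246 Y72.4038 F1028
G1 X174.3912 Y85.3762
G1 X183.1521 Y46.1516
M5
G00 X170.4302 Y72.0115
M3 S733
G1 X135.7605 Y66.9039 F1028
G1 X97.9703 Y66.1916
G1 X57.0595 Y69.8745
G1 X13.0282 Y77.9526
M5
G00 X104.0410 Y79.7332
M3 S733
G1 X80.5465 Y40.3399 F1028
M5
G00 X203.9456 Y59.5593
M3 S733
G1 X200.3855 Y68.1541 F1028
G1 X191.7907 Y71.7142
G1 X183.1959 Y68.1541
G1 X179.6358 Y59.5593
G1 X183.1959 Y50.9645
G1 X191.7907 Y47.4044
G1 X200.3855 Y50.9645
G1 X203.9456 Y59.5593
M5
G00 X0.0000 Y0.0000

Since the viewBox matches the mm dimensions, user units are millimetres directly. The only transform is the Y-flip y_m = 95.7900 − y_svg.

Shape 1 is a circle drawn with `<circle>`. Its stroke #000000 means cut at S733, F1028. After flipping Y the toolpath is (68.5059,50.9252) → (66.5558,55.6333) → (61.8477,57.5834) → (57.1396,55.6333) → (55.1895,50.9252) → (57.1396,46.2171) → (61.8477,44.2670) → (66.5558,46.2171) → (68.5059,50.9252), returning to the start.

Shape 2 is a open polyline drawn with `<polyline>`. Its stroke #000000 means cut at S733, F1028. After flipping Y the toolpath is (54.4531,84.7664) → (11.4673,25.1150) → (70.2828,36.2939) → (166.5251,32.4353).

Shape 3 is a open polyline drawn with `<path>`. Its stroke #000000 means cut at S733, F1028. After flipping Y the toolpath is (94.6822,68.7534) → (230.7246,72.4038) → (174.3912,85.3762) → (183.1521,46.1516).

Shape 4 is a quadratic bezier drawn with `<path>`. Its stroke #000000 means cut at S733, F1028. After flipping Y the toolpath is (170.4302,72.0115) → (135.7605,66.9039) → (97.9703,66.1916) → (57.0595,69.8745) → (13.0282,77.9526).

Shape 5 is a line segment drawn with `<line>`. Its stroke #000000 means cut at S733, F1028. After flipping Y the toolpath is (104.0410,79.7332) → (80.5465,40.3399).

Shape 6 is a circle drawn with `<circle>`. Its stroke #000000 means cut at S733, F1028. After flipping Y the toolpath is (203.9456,59.5593) → (200.3855,68.1541) → (191.7907,71.7142) → (183.1959,68.1541) → (179.6358,59.5593) → (183.1959,50.9645) → (191.7907,47.4044) → (200.3855,50.9645) → (203.9456,59.5593), returning to the start.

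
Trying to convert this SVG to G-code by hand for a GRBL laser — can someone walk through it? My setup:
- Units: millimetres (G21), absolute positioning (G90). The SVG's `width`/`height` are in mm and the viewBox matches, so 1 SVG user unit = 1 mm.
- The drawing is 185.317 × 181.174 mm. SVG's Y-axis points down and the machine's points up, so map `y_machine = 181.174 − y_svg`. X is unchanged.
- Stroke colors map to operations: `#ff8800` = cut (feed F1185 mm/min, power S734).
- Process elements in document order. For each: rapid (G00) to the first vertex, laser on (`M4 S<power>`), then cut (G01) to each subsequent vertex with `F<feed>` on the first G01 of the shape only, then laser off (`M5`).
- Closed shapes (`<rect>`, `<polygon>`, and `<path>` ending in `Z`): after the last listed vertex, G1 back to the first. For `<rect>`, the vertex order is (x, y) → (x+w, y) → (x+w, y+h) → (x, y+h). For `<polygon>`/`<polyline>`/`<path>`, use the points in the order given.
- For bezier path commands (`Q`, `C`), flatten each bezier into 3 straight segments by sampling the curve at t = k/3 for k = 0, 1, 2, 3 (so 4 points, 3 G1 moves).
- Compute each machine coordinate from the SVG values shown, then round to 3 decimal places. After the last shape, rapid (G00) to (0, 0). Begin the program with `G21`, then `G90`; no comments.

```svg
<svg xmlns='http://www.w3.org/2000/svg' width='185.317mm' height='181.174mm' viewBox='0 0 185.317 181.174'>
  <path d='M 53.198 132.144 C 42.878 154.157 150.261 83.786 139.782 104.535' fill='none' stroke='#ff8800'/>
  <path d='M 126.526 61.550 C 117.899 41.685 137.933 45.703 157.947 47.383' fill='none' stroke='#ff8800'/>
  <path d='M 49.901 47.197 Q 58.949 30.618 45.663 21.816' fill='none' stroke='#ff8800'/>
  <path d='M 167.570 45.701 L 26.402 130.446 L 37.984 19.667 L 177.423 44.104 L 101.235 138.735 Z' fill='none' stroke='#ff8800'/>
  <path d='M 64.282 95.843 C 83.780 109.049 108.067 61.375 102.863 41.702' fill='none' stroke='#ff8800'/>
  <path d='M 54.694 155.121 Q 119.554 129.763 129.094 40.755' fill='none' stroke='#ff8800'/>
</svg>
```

viewBox `0 0 185.317 181.174` with mm width/height → 1 unit = 1 mm. Flip: y_m = 181.174 − y_svg.

**Shape 1** — `<path>` cubic bezier, stroke `#ff8800` → cut (S734, F1185). Control points (SVG): P0=(53.198,132.144), P1=(42.878,154.157), P2=(150.261,83.786), P3=(139.782,104.535); sampled at t=k/3. Machine vertices: (53.198,49.030) → (73.388,51.015) → (119.698,73.811) → (139.782,76.639). Open path.

**Shape 2** — `<path>` cubic bezier, stroke `#ff8800` → cut (S734, F1185). Control points (SVG): P0=(126.526,61.550), P1=(117.899,41.685), P2=(137.933,45.703), P3=(157.947,47.383); sampled at t=k/3. Machine vertices: (126.526,119.624) → (126.390,132.499) → (138.989,135.279) → (157.947,133.791). Open path.

**Shape 3** — `<path>` quadratic bezier, stroke `#ff8800` → cut (S734, F1185). Control points (SVG): P0=(49.901,47.197), P1=(58.949,30.618), P2=(45.663,21.816); sampled at t=k/3. Machine vertices: (49.901,133.977) → (53.451,144.166) → (52.039,152.626) → (45.663,159.358). Open path.

**Shape 4** — `<path>` closed polygon, stroke `#ff8800` → cut (S734, F1185). Machine vertices: (167.570,135.473) → (26.402,50.728) → (37.984,161.507) → (177.423,137.070) → (101.235,42.439) → (167.570,135.473). Closed: final G1 returns to the first vertex.

**Shape 5** — `<path>` cubic bezier, stroke `#ff8800` → cut (S734, F1185). Control points (SVG): P0=(64.282,95.843), P1=(83.780,109.049), P2=(108.067,61.375), P3=(102.863,41.702); sampled at t=k/3. Machine vertices: (64.282,85.331) → (84.107,89.126) → (99.506,113.757) → (102.863,139.472). Open path.

**Shape 6** — `<path>` quadratic bezier, stroke `#ff8800` → cut (S734, F1185). Control points (SVG): P0=(54.694,155.121), P1=(119.554,129.763), P2=(129.094,40.755); sampled at t=k/3. Machine vertices: (54.694,26.053) → (91.787,50.031) → (116.587,88.153) → (129.094,140.419). Open path.

G21
G90
G00 X53.198 Y49.030
M4 S734
G01 X73.388 Y51.015 F1185
G01 X119.698 Y73.811
G01 X139.782 Y76.639
M5
G00 X126.526 Y119.624
M4 S734
G01 X126.390 Y132.499 F1185
G01 X138.989 Y135.279
G01 X157.947 Y133.791
M5
G00 X49.901 Y133.977
M4 S734
G01 X53.451 Y144.166 F1185
G01 X52.039 Y152.626
G01 X45.663 Y159.358
M5
G00 X167.570 Y135.473
M4 S734
G01 X26.402 Y50.728 F1185
G01 X37.984 Y161.507
G01 X177.423 Y137.070
G01 X101.235 Y42.439
G01 X167.570 Y135.473
M5
G00 X64.282 Y85.331
M4 S734
G01 X84.107 Y89.126 F1185
G01 X99.506 Y113.757
G01 X102.863 Y139.472
M5
G00 X54.694 Y26.053
M4 S734
G01 X91.787 Y50.031 F1185
G01 X116.587 Y88.153
G01 X129.094 Y140.419
M5
G00 X0.000 Y0.000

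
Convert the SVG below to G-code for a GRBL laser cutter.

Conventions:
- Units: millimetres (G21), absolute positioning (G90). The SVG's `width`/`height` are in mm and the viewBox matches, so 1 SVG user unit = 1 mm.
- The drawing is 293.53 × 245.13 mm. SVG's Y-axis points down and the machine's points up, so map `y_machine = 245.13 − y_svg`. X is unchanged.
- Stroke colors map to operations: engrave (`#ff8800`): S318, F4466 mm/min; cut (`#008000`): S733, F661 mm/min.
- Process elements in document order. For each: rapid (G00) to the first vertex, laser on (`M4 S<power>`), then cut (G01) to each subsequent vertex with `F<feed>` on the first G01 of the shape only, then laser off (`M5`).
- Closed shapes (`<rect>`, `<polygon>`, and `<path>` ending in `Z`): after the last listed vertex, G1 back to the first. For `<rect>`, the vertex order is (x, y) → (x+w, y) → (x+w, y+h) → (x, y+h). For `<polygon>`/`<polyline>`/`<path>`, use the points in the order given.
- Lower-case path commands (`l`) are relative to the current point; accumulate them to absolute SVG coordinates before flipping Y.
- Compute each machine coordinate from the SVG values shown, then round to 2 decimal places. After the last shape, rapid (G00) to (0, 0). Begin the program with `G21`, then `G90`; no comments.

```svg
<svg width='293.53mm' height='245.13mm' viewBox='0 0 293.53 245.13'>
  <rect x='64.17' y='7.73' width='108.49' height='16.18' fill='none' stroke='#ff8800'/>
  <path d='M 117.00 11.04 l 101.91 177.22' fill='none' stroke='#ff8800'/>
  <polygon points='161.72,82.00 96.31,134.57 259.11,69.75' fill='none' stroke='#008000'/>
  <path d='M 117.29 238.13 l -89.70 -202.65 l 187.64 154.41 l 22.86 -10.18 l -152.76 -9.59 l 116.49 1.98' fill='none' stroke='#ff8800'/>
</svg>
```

Since the viewBox matches the mm dimensions, user units are millimetres directly. The only transform is the Y-flip y_m = 245.13 − y_svg.

Shape 1 is a rectangle drawn with `<rect>`. Its stroke #ff8800 means engrave at S318, F4466. After flipping Y the toolpath is (64.17,237.40) → (172.66,237.40) → (172.66,221.22) → (64.17,221.22) → (64.17,237.40), returning to the start.

Shape 2 is a line segment drawn with `<path>`. Its stroke #ff8800 means engrave at S318, F4466. After flipping Y the toolpath is (117.00,234.09) → (218.91,56.87).

Shape 3 is a closed polygon drawn with `<polygon>`. Its stroke #008000 means cut at S733, F661. After flipping Y the toolpath is (161.72,163.13) → (96.31,110.56) → (259.11,175.38) → (161.72,163.13), returning to the start.

Shape 4 is a open polyline drawn with `<path>`. Its stroke #ff8800 means engrave at S318, F4466. After flipping Y the toolpath is (117.29,7.00) → (27.59,209.65) → (215.23,55.24) → (238.09,65.42) → (85.33,75.01) → (201.82,73.03).

G21
G90
G00 X64.17 Y237.40
M4 S318
G01 X172.66 Y237.40 F4466
G01 X172.66 Y221.22
G01 X64.17 Y221.22
G01 X64.17 Y237.40
M5
G00 X117.00 Y234.09
M4 S318
G01 X218.91 Y56.87 F4466
M5
G00 X161.72 Y163.13
M4 S733
G01 X96.31 Y110.56 F661
G01 X259.11 Y175.38
G01 X161.72 Y163.13
M5
G00 X117.29 Y7.00
M4 S318
G01 X27.59 Y209.65 F4466
G01 X215.23 Y55.24
G01 X238.09 Y65.42
G01 X85.33 Y75.01
G01 X201.82 Y73.03
M5
G00 X0.00 Y0.00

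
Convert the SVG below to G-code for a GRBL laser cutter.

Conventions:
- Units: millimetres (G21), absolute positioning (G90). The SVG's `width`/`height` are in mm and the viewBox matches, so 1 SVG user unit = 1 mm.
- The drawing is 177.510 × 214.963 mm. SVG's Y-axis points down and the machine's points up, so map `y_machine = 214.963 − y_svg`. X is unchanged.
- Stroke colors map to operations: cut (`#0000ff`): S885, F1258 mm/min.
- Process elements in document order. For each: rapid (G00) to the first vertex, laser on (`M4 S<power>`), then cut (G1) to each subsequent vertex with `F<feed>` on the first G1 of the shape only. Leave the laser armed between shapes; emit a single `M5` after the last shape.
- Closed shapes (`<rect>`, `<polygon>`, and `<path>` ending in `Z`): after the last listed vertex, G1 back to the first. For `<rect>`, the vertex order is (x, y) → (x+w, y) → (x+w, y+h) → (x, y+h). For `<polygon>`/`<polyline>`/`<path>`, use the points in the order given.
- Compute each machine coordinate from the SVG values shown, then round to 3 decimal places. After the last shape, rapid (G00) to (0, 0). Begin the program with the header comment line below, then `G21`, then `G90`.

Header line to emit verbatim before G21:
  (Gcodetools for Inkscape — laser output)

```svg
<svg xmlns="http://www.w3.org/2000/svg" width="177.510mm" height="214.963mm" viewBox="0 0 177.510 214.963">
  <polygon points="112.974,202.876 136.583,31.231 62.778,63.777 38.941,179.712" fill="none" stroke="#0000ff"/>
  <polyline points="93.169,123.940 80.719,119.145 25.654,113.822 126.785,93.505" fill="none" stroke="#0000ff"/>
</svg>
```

Since the viewBox matches the mm dimensions, user units are millimetres directly. The only transform is the Y-flip y_m = 214.963 − y_svg.

Shape 1 is a closed polygon drawn with `<polygon>`. Its stroke #0000ff means cut at S885, F1258. After flipping Y the toolpath is (112.974,12.087) → (136.583,183.732) → (62.778,151.186) → (38.941,35.251) → (112.974,12.087), returning to the start.

Shape 2 is a open polyline drawn with `<polyline>`. Its stroke #0000ff means cut at S885, F1258. After flipping Y the toolpath is (93.169,91.023) → (80.719,95.818) → (25.654,101.141) → (126.785,121.458).

(Gcodetools for Inkscape — laser output)
G21
G90
G00 X112.974 Y12.087
M4 S885
G1 X136.583 Y183.732 F1258
G1 X62.778 Y151.186
G1 X38.941 Y35.251
G1 X112.974 Y12.087
G00 X93.169 Y91.023
M4 S885
G1 X80.719 Y95.818 F1258
G1 X25.654 Y101.141
G1 X126.785 Y121.458
M5
G00 X0.000 Y0.000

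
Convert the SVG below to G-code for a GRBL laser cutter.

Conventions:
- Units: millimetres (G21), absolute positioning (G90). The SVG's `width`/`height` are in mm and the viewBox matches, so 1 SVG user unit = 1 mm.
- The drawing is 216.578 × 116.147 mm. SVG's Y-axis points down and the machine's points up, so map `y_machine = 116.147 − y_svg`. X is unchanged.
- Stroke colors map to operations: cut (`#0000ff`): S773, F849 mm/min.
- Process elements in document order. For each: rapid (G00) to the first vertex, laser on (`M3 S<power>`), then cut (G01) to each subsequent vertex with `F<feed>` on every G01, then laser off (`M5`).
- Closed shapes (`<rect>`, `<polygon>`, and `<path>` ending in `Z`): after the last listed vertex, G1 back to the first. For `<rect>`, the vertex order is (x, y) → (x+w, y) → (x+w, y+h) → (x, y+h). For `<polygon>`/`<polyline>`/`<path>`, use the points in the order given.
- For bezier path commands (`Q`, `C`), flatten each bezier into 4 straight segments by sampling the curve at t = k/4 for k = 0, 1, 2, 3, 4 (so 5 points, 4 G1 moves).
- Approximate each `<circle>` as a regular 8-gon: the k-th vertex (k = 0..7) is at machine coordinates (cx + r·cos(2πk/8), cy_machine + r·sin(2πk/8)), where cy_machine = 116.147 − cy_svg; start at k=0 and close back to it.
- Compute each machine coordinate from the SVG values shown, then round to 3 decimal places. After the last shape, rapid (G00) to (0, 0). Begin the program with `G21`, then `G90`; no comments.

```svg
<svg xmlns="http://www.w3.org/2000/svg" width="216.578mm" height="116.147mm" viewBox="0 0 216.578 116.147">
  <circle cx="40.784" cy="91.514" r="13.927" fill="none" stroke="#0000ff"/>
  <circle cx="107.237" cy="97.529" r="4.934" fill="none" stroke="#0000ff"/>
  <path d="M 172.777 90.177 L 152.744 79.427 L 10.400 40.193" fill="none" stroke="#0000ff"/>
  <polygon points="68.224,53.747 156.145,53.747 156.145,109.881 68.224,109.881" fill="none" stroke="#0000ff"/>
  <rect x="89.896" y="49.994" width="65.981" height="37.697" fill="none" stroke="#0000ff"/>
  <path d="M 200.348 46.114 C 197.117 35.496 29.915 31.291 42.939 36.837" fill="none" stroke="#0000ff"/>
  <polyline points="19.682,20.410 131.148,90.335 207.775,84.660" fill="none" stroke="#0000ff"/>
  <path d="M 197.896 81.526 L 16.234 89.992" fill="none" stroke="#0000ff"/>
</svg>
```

Since the viewBox matches the mm dimensions, user units are millimetres directly. The only transform is the Y-flip y_m = 116.147 − y_svg.

Shape 1 is a circle drawn with `<circle>`. Its stroke #0000ff means cut at S773, F849. After flipping Y the toolpath is (54.711,24.633) → (50.632,34.481) → (40.784,38.560) → (30.936,34.481) → (26.857,24.633) → (30.936,14.785) → (40.784,10.706) → (50.632,14.785) → (54.711,24.633), returning to the start.

Shape 2 is a circle drawn with `<circle>`. Its stroke #0000ff means cut at S773, F849. After flipping Y the toolpath is (112.171,18.618) → (110.726,22.107) → (107.237,23.552) → (103.748,22.107) → (102.303,18.618) → (103.748,15.129) → (107.237,13.684) → (110.726,15.129) → (112.171,18.618), returning to the start.

Shape 3 is a open polyline drawn with `<path>`. Its stroke #0000ff means cut at S773, F849. After flipping Y the toolpath is (172.777,25.970) → (152.744,36.720) → (10.400,75.954).

Shape 4 is a rectangle drawn with `<polygon>`. Its stroke #0000ff means cut at S773, F849. After flipping Y the toolpath is (68.224,62.400) → (156.145,62.400) → (156.145,6.266) → (68.224,6.266) → (68.224,62.400), returning to the start.

Shape 5 is a rectangle drawn with `<rect>`. Its stroke #0000ff means cut at S773, F849. After flipping Y the toolpath is (89.896,66.153) → (155.877,66.153) → (155.877,28.456) → (89.896,28.456) → (89.896,66.153), returning to the start.

Shape 6 is a cubic bezier drawn with `<path>`. Its stroke #0000ff means cut at S773, F849. After flipping Y the toolpath is (200.348,70.033) → (172.558,76.742) → (115.548,80.733) → (61.585,81.693) → (42.939,79.310).

Shape 7 is a open polyline drawn with `<polyline>`. Its stroke #0000ff means cut at S773, F849. After flipping Y the toolpath is (19.682,95.737) → (131.148,25.812) → (207.775,31.487).

Shape 8 is a line segment drawn with `<path>`. Its stroke #0000ff means cut at S773, F849. After flipping Y the toolpath is (197.896,34.621) → (16.234,26.155).

G21
G90
G00 X54.711 Y24.633
M3 S773
G01 X50.632 Y34.481 F849
G01 X40.784 Y38.560 F849
G01 X30.936 Y34.481 F849
G01 X26.857 Y24.633 F849
G01 X30.936 Y14.785 F849
G01 X40.784 Y10.706 F849
G01 X50.632 Y14.785 F849
G01 X54.711 Y24.633 F849
M5
G00 X112.171 Y18.618
M3 S773
G01 X110.726 Y22.107 F849
G01 X107.237 Y23.552 F849
G01 X103.748 Y22.107 F849
G01 X102.303 Y18.618 F849
G01 X103.748 Y15.129 F849
G01 X107.237 Y13.684 F849
G01 X110.726 Y15.129 F849
G01 X112.171 Y18.618 F849
M5
G00 X172.777 Y25.970
M3 S773
G01 X152.744 Y36.720 F849
G01 X10.400 Y75.954 F849
M5
G00 X68.224 Y62.400
M3 S773
G01 X156.145 Y62.400 F849
G01 X156.145 Y6.266 F849
G01 X68.224 Y6.266 F849
G01 X68.224 Y62.400 F849
M5
G00 X89.896 Y66.153
M3 S773
G01 X155.877 Y66.153 F849
G01 X155.877 Y28.456 F849
G01 X89.896 Y28.456 F849
G01 X89.896 Y66.153 F849
M5
G00 X200.348 Y70.033
M3 S773
G01 X172.558 Y76.742 F849
G01 X115.548 Y80.733 F849
G01 X61.585 Y81.693 F849
G01 X42.939 Y79.310 F849
M5
G00 X19.682 Y95.737
M3 S773
G01 X131.148 Y25.812 F849
G01 X207.775 Y31.487 F849
M5
G00 X197.896 Y34.621
M3 S773
G01 X16.234 Y26.155 F849
M5
G00 X0.000 Y0.000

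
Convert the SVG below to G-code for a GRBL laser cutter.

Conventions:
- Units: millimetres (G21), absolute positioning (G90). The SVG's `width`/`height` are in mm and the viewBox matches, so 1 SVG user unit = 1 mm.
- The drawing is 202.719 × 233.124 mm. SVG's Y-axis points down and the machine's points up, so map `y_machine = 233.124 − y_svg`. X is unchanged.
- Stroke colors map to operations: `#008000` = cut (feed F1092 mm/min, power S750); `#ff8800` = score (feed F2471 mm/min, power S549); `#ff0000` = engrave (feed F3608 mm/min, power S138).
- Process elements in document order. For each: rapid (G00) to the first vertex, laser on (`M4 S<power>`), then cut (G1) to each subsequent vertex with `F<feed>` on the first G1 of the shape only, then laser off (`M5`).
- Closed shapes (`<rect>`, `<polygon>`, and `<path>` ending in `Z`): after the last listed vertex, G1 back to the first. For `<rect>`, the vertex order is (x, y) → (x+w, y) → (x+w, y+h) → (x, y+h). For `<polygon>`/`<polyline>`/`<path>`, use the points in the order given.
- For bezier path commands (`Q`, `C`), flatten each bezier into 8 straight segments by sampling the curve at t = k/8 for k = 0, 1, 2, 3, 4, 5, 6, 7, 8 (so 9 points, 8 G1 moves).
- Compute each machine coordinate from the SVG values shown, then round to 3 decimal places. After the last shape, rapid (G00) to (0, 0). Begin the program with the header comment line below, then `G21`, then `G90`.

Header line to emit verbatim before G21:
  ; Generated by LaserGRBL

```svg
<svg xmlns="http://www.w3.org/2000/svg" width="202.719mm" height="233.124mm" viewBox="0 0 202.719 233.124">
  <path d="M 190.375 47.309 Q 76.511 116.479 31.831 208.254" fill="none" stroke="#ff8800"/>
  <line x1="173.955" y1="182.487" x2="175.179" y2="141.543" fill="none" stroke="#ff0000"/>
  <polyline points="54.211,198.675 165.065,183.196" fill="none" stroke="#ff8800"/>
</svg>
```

; Generated by LaserGRBL
G21
G90
G00 X190.375 Y185.815
M4 S549
G1 X162.990 Y168.169 F2471
G1 X137.767 Y149.817
G1 X114.706 Y130.759
G1 X93.807 Y110.994
G1 X75.070 Y90.522
G1 X58.495 Y69.345
G1 X44.082 Y47.461
G1 X31.831 Y24.870
M5
G00 X173.955 Y50.637
M4 S138
G1 X175.179 Y91.581 F3608
M5
G00 X54.211 Y34.449
M4 S549
G1 X165.065 Y49.928 F2471
M5
G00 X0.000 Y0.000

1 u = 1 mm; y_m = 233.124 − y.

[1] `<path>` quadratic bezier, #ff8800→score S549 F2471: (190.375,185.815) → (162.990,168.169) → (137.767,149.817) → (114.706,130.759) → (93.807,110.994) → (75.070,90.522) → (58.495,69.345) → (44.082,47.461) → (31.831,24.870)

[2] `<line>` line segment, #ff0000→engrave S138 F3608: (173.955,50.637) → (175.179,91.581)

[3] `<polyline>` line segment, #ff8800→score S549 F2471: (54.211,34.449) → (165.065,49.928)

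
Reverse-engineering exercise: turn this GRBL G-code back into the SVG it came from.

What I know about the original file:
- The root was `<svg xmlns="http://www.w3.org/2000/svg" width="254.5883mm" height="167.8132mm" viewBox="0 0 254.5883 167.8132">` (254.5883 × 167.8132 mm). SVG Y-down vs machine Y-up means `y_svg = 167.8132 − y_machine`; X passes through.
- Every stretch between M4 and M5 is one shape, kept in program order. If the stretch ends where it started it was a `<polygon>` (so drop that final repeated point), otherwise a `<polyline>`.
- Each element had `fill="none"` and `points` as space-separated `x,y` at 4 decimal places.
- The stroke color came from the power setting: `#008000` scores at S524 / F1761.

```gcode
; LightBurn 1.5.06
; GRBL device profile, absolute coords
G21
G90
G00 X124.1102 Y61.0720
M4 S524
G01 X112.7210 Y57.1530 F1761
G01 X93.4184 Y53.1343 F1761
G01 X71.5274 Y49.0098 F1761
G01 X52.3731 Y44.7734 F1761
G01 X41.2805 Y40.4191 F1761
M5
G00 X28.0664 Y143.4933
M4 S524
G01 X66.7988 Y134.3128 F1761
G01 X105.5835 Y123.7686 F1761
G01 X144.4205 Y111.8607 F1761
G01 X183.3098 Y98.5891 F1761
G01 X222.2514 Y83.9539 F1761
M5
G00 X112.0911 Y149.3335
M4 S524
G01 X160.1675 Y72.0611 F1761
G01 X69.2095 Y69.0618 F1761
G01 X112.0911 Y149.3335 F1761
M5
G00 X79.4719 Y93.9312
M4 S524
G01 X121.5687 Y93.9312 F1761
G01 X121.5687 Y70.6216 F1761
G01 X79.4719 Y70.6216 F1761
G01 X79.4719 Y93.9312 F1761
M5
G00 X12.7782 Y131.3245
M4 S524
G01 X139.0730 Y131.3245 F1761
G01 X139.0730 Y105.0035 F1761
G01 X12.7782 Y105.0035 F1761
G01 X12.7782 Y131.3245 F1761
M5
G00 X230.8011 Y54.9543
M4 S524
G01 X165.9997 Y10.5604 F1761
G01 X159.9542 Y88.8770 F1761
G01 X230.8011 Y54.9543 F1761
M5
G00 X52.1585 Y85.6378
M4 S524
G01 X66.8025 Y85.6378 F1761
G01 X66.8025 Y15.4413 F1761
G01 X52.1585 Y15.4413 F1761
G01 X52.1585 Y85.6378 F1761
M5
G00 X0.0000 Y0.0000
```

y_svg = 167.8132 − y_m. Every run uses S524, so all elements get stroke `#008000` (score).

[1] open run; points: 124.1102,106.7412 112.7210,110.6602 93.4184,114.6789 71.5274,118.8034 52.3731,123.0398 41.2805,127.3941

[2] open run; points: 28.0664,24.3199 66.7988,33.5004 105.5835,44.0446 144.4205,55.9525 183.3098,69.2241 222.2514,83.8593

[3] closed run; points: 112.0911,18.4797 160.1675,95.7521 69.2095,98.7514

[4] closed run; points: 79.4719,73.8820 121.5687,73.8820 121.5687,97.1916 79.4719,97.1916

[5] closed run; points: 12.7782,36.4887 139.0730,36.4887 139.0730,62.8097 12.7782,62.8097

[6] closed run; points: 230.8011,112.8589 165.9997,157.2528 159.9542,78.9362

[7] closed run; points: 52.1585,82.1754 66.8025,82.1754 66.8025,152.3719 52.1585,152.3719

<svg xmlns="http://www.w3.org/2000/svg" width="254.5883mm" height="167.8132mm" viewBox="0 0 254.5883 167.8132">
  <polyline points="124.1102,106.7412 112.7210,110.6602 93.4184,114.6789 71.5274,118.8034 52.3731,123.0398 41.2805,127.3941" fill="none" stroke="#008000"/>
  <polyline points="28.0664,24.3199 66.7988,33.5004 105.5835,44.0446 144.4205,55.9525 183.3098,69.2241 222.2514,83.8593" fill="none" stroke="#008000"/>
  <polygon points="112.0911,18.4797 160.1675,95.7521 69.2095,98.7514" fill="none" stroke="#008000"/>
  <polygon points="79.4719,73.8820 121.5687,73.8820 121.5687,97.1916 79.4719,97.1916" fill="none" stroke="#008000"/>
  <polygon points="12.7782,36.4887 139.0730,36.4887 139.0730,62.8097 12.7782,62.8097" fill="none" stroke="#008000"/>
  <polygon points="230.8011,112.8589 165.9997,157.2528 159.9542,78.9362" fill="none" stroke="#008000"/>
  <polygon points="52.1585,82.1754 66.8025,82.1754 66.8025,152.3719 52.1585,152.3719" fill="none" stroke="#008000"/>
</svg>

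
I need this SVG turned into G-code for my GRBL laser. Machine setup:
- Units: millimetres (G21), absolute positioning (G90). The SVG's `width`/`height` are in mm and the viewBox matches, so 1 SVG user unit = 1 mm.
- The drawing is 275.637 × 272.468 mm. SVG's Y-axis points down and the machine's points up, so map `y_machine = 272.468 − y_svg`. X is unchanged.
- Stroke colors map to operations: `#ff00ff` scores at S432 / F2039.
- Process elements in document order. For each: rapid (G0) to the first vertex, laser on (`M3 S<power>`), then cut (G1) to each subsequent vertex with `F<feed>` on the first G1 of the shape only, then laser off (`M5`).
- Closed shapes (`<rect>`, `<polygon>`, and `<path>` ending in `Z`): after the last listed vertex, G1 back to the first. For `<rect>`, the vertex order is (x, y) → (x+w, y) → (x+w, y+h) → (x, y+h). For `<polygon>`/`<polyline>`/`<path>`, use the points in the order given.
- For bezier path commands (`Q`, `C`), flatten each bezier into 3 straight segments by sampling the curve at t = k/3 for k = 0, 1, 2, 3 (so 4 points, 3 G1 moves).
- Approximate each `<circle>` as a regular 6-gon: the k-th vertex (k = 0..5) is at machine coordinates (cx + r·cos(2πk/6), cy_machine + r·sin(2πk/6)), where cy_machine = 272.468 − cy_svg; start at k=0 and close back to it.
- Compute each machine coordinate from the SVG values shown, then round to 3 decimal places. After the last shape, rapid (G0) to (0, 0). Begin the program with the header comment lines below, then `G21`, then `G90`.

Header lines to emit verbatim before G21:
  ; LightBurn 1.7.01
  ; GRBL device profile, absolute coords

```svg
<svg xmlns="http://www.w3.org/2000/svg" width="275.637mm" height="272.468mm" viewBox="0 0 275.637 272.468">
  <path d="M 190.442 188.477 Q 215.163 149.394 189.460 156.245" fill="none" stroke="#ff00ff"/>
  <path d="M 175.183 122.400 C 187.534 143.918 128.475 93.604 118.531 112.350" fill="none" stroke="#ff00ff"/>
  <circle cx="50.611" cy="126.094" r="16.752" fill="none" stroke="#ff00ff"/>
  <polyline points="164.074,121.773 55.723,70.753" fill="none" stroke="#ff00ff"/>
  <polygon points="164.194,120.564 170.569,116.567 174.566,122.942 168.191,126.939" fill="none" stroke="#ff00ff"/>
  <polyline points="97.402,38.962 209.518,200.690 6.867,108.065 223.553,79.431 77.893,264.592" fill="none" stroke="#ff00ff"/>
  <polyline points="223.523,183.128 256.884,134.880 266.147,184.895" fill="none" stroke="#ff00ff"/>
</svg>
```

1 u = 1 mm; y_m = 272.468 − y.

[1] `<path>` quadratic bezier, #ff00ff→score S432 F2039: (190.442,83.991) → (201.320,104.943) → (200.993,115.687) → (189.460,116.223)

[2] `<path>` cubic bezier, #ff00ff→score S432 F2039: (175.183,150.068) → (168.195,147.276) → (140.383,161.062) → (118.531,160.118)

[3] `<circle>` circle, #ff00ff→score S432 F2039: (67.363,146.374) → (58.987,160.882) → (42.235,160.882) → (33.859,146.374) → (42.235,131.866) → (58.987,131.866) → (67.363,146.374) (closed)

[4] `<polyline>` line segment, #ff00ff→score S432 F2039: (164.074,150.695) → (55.723,201.715)

[5] `<polygon>` regular polygon, #ff00ff→score S432 F2039: (164.194,151.904) → (170.569,155.901) → (174.566,149.526) → (168.191,145.529) → (164.194,151.904) (closed)

[6] `<polyline>` open polyline, #ff00ff→score S432 F2039: (97.402,233.506) → (209.518,71.778) → (6.867,164.403) → (223.553,193.037) → (77.893,7.876)

[7] `<polyline>` open polyline, #ff00ff→score S432 F2039: (223.523,89.340) → (256.884,137.588) → (266.147,87.573)

; LightBurn 1.7.01
; GRBL device profile, absolute coords
G21
G90
G0 X190.442 Y83.991
M3 S432
G1 X201.320 Y104.943 F2039
G1 X200.993 Y115.687
G1 X189.460 Y116.223
M5
G0 X175.183 Y150.068
M3 S432
G1 X168.195 Y147.276 F2039
G1 X140.383 Y161.062
G1 X118.531 Y160.118
M5
G0 X67.363 Y146.374
M3 S432
G1 X58.987 Y160.882 F2039
G1 X42.235 Y160.882
G1 X33.859 Y146.374
G1 X42.235 Y131.866
G1 X58.987 Y131.866
G1 X67.363 Y146.374
M5
G0 X164.074 Y150.695
M3 S432
G1 X55.723 Y201.715 F2039
M5
G0 X164.194 Y151.904
M3 S432
G1 X170.569 Y155.901 F2039
G1 X174.566 Y149.526
G1 X168.191 Y145.529
G1 X164.194 Y151.904
M5
G0 X97.402 Y233.506
M3 S432
G1 X209.518 Y71.778 F2039
G1 X6.867 Y164.403
G1 X223.553 Y193.037
G1 X77.893 Y7.876
M5
G0 X223.523 Y89.340
M3 S432
G1 X256.884 Y137.588 F2039
G1 X266.147 Y87.573
M5
G0 X0.000 Y0.000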